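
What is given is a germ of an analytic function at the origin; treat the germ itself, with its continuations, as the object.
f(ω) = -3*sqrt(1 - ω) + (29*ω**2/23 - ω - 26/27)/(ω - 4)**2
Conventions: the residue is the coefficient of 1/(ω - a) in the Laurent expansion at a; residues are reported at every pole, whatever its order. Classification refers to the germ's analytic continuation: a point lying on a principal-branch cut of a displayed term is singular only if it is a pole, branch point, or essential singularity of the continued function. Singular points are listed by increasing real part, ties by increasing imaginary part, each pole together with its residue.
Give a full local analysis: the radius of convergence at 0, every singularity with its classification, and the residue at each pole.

Denominator factor (ω - 4)^2: pole of order 2 at 4, modulus 4.
Branch term (-3)*sqrt(1 - ω/(1)): its argument vanishes at ω = 1, a square-root branch point, modulus 1.
The radius of convergence is the smallest modulus among the singular points: 1.
The branch term is analytic at 4 and contributes nothing to the residue; only the rational part matters.
At the order-2 pole 4 set g(ω) = (ω - (4))^2*(rational part) = 29*ω**2/23 - ω - 26/27.
Order-2 pole: residue = g'(a); g'(4) = 209/23, so the residue is 209/23.
List the singular points by increasing real part (a conjugate pair: the negative imaginary part first).

Radius of convergence at 0: 1.
At 1: an algebraic (square-root) branch point.
At 4: a pole of order 2; residue 209/23.


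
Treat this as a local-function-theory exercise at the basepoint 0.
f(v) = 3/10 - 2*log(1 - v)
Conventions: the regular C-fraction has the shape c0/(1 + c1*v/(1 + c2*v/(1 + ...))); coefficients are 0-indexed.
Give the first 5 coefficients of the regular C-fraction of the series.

The regular C-fraction coefficients are [3/10, -20/3, 37/6, 1/74, -19/37].

Taylor coefficients (expand at 0): a_0 = 3/10, a_1 = 2, a_2 = 1, a_3 = 2/3, a_4 = 1/2.
c0 = a_0 = 3/10. Peel one level at a time: if S = 1 + c*v/S' with S'(0) = 1, then c is the v-coefficient of S and S' = c*v/(S - 1).
S_1 = c0/f = 1 + (-20/3)*v + (370/9)*v^2 + ...; c1 = -20/3.
S_2 = c1*v/(S_1 - 1) = 1 + (37/6)*v + (-1/12)*v^2 + ...; c2 = 37/6.
S_3 = c2*v/(S_2 - 1) = 1 + (1/74)*v + (19/2738)*v^2 + ...; c3 = 1/74.
S_4 = c3*v/(S_3 - 1) = 1 + (-19/37)*v + ...; c4 = -19/37.


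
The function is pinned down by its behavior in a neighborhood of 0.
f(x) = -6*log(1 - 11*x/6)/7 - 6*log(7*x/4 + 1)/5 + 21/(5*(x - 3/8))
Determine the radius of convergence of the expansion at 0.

The radius of convergence is 3/8.

Denominator factor (x - 3/8): pole of order 1 at 3/8, modulus 3/8.
Branch term (-6/7)*log(1 - x/(6/11)): its argument vanishes at x = 6/11, a logarithmic branch point, modulus 6/11.
Branch term (-6/5)*log(1 - x/(-4/7)): its argument vanishes at x = -4/7, a logarithmic branch point, modulus 4/7.
The radius of convergence is the smallest modulus among the singular points: 3/8.


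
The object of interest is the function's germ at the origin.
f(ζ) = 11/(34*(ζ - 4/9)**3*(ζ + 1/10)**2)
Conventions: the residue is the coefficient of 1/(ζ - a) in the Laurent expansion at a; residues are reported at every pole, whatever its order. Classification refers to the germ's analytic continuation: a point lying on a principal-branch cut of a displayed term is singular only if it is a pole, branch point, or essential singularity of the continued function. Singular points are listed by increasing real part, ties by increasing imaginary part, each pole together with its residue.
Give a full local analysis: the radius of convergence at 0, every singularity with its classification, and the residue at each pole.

Radius of convergence at 0: 1/10.
At -1/10: a pole of order 2; residue -1082565000/98001617.
At 4/9: a pole of order 3; residue 1082565000/98001617.

Denominator factor (ζ - 4/9)^3: pole of order 3 at 4/9, modulus 4/9.
Denominator factor (ζ + 1/10)^2: pole of order 2 at -1/10, modulus 1/10.
The radius of convergence is the smallest modulus among the singular points: 1/10.
At the order-2 pole -1/10 set g(ζ) = (ζ - (-1/10))^2*f(ζ) = 11/(34*(ζ - 4/9)**3).
Order-2 pole: residue = g'(a); g'(-1/10) = -1082565000/98001617, so the residue is -1082565000/98001617.
At the order-3 pole 4/9 set g(ζ) = (ζ - (4/9))^3*f(ζ) = 11/(34*(ζ + 1/10)**2).
Order-3 pole: residue = g''(a)/2; g''(4/9) = 2165130000/98001617, so the residue is 1082565000/98001617.
List the singular points by increasing real part (a conjugate pair: the negative imaginary part first).


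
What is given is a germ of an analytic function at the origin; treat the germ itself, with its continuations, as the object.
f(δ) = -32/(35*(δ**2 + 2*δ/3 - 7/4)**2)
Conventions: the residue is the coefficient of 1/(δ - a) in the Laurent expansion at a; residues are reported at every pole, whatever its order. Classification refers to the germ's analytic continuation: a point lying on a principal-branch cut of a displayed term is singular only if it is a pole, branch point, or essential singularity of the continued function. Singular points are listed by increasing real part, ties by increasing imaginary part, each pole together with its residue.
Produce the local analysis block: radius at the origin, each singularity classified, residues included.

Denominator factor (δ**2 + 2*δ/3 - 7/4)^2: discriminant 67/9, real irrational roots -1/3 + (1/6)*sqrt(67) and -1/3 - (1/6)*sqrt(67); poles of order 2, moduli -1/3 + (1/6)*sqrt(67) and 1/3 + (1/6)*sqrt(67).
The radius of convergence is the smallest modulus among the singular points: -1/3 + (1/6)*sqrt(67).
The factor δ**2 + 2*δ/3 - 7/4 splits as (δ - a)(δ - a') with a = -1/3 - (1/6)*sqrt(67), a' = -1/3 + (1/6)*sqrt(67). At the order-2 pole a set g(δ) = (δ - a)^2*f(δ) = [-32/35] / (δ - a')^2.
Order-2 pole: residue = g'(a); g'(-1/3 - (1/6)*sqrt(67)) = -(1728/157115)*sqrt(67), so the residue is -(1728/157115)*sqrt(67).
The factor δ**2 + 2*δ/3 - 7/4 splits as (δ - a)(δ - a') with a = -1/3 + (1/6)*sqrt(67), a' = -1/3 - (1/6)*sqrt(67). At the order-2 pole a set g(δ) = (δ - a)^2*f(δ) = [-32/35] / (δ - a')^2.
Order-2 pole: residue = g'(a); g'(-1/3 + (1/6)*sqrt(67)) = (1728/157115)*sqrt(67), so the residue is (1728/157115)*sqrt(67).
List the singular points by increasing real part (a conjugate pair: the negative imaginary part first).

Radius of convergence at 0: -1/3 + (1/6)*sqrt(67).
At -1/3 - (1/6)*sqrt(67): a pole of order 2; residue -(1728/157115)*sqrt(67).
At -1/3 + (1/6)*sqrt(67): a pole of order 2; residue (1728/157115)*sqrt(67).


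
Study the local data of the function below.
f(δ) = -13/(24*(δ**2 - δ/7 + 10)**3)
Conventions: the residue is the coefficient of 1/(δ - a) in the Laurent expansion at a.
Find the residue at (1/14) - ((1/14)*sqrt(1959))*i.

The factor δ**2 - δ/7 + 10 splits as (δ - a)(δ - a') with a = (1/14) - ((1/14)*sqrt(1959))*i, a' = (1/14) + ((1/14)*sqrt(1959))*i. At the order-3 pole a set g(δ) = (δ - a)^3*f(δ) = [-13/24] / (δ - a')^3.
Order-3 pole: residue = g''(a)/2; g''((1/14) - ((1/14)*sqrt(1959))*i) = -((218491/15036034158)*sqrt(1959))*i, so the residue is -((218491/30072068316)*sqrt(1959))*i.

The residue is -((218491/30072068316)*sqrt(1959))*i.


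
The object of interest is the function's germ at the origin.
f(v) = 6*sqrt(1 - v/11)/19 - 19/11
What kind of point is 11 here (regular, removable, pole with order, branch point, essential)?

The point is an algebraic (square-root) branch point.

The term (6/19)*sqrt(1 - v/(11)) has argument 1 - 11/(11) = 0 at 11: a square-root (algebraic, two-sheeted) branch point; the remaining terms are analytic or single-valued there.


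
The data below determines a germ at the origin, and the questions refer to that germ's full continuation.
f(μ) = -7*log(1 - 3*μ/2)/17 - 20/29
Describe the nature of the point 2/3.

The point is a logarithmic branch point.

The term (-7/17)*log(1 - μ/(2/3)) has argument 1 - 2/3/(2/3) = 0 at 2/3: a logarithmic (infinitely-sheeted) branch point; the remaining terms are analytic or single-valued there.


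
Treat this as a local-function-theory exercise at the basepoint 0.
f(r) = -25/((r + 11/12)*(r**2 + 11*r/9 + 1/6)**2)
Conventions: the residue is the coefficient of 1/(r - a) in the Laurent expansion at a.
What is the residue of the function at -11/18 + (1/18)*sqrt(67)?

The factor r**2 + 11*r/9 + 1/6 splits as (r - a)(r - a') with a = -11/18 + (1/18)*sqrt(67), a' = -11/18 - (1/18)*sqrt(67). At the order-2 pole a set g(r) = (r - a)^2*f(r) = [-25/(r + 11/12)] / (r - a')^2.
Order-2 pole: residue = g'(a); g'(-11/18 + (1/18)*sqrt(67)) = 2332800/2401 - (1095395400/10778089)*sqrt(67), so the residue is 2332800/2401 - (1095395400/10778089)*sqrt(67).

The residue is 2332800/2401 - (1095395400/10778089)*sqrt(67).


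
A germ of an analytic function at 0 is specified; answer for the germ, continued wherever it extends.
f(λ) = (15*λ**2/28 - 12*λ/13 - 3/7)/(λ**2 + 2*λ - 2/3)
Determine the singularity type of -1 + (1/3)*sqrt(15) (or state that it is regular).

The denominator factor λ**2 + 2*λ - 2/3 vanishes at -1 + (1/3)*sqrt(15) and appears to the power 1; the numerator there equals 25/13 - (121/182)*sqrt(15), nonzero, and no other factor vanishes.
Hence a pole whose order is the multiplicity, 1.

The point is a pole of order 1.


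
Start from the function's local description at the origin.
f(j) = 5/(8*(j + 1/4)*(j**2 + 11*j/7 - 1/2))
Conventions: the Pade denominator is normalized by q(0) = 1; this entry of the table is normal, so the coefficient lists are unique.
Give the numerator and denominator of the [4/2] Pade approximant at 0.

The Pade approximant has numerator coefficients [-5, 19386500/7147821, -3508400/2382607, 1865920/2382607, -3073280/7147821]; denominator coefficients [1, 15745826/50034747, -245868754/16678249].

Taylor coefficients needed (expand at 0): a_0 = -5, a_1 = 30/7, a_2 = -3750/49, a_3 = 30200/343, a_4 = -2776380/2401, a_5 = 27931080/16807, a_6 = -2067053000/117649.
Write the denominator as Q(j) = 1 + q1*j + q2*j^2. Requiring Q*f - P = O(j^7) with deg P <= 4 kills the coefficients of j^5..j^6 in Q*f:
  j^5: a_5 + q1*a_4 + q2*a_3 = 0, i.e. 27931080/16807 + (-2776380/2401)*q1 + (30200/343)*q2 = 0.
  j^6: a_6 + q1*a_5 + q2*a_4 = 0, i.e. -2067053000/117649 + (27931080/16807)*q1 + (-2776380/2401)*q2 = 0.
Solving this linear system: q1 = 15745826/50034747, q2 = -245868754/16678249.
The numerator is Q*f truncated at degree 4: P0 = a_0 = -5; P1 = a_1 + q1*a_0 = 19386500/7147821; P2 = a_2 + q1*a_1 + q2*a_0 = -3508400/2382607; P3 = a_3 + q1*a_2 + q2*a_1 = 1865920/2382607; P4 = a_4 + q1*a_3 + q2*a_2 = -3073280/7147821.


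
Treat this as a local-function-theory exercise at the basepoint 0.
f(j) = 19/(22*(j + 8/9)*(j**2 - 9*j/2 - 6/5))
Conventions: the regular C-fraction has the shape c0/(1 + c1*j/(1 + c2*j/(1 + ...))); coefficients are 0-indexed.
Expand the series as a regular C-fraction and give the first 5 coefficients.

The regular C-fraction coefficients are [-285/352, 39/8, -25/36, 2273/2340, -11664/147745].

Taylor coefficients (expand at 0): a_0 = -285/352, a_1 = 11115/2816, a_2 = -371735/22528, a_3 = 11952615/180224, a_4 = -1140822605/4325376.
c0 = a_0 = -285/352. Peel one level at a time: if S = 1 + c*j/S' with S'(0) = 1, then c is the j-coefficient of S and S' = c*j/(S - 1).
S_1 = c0/f = 1 + (39/8)*j + (325/96)*j^2 + ...; c1 = 39/8.
S_2 = c1*j/(S_1 - 1) = 1 + (-25/36)*j + (11365/16848)*j^2 + ...; c2 = -25/36.
S_3 = c2*j/(S_2 - 1) = 1 + (2273/2340)*j + (324/4225)*j^2 + ...; c3 = 2273/2340.
S_4 = c3*j/(S_3 - 1) = 1 + (-11664/147745)*j + ...; c4 = -11664/147745.


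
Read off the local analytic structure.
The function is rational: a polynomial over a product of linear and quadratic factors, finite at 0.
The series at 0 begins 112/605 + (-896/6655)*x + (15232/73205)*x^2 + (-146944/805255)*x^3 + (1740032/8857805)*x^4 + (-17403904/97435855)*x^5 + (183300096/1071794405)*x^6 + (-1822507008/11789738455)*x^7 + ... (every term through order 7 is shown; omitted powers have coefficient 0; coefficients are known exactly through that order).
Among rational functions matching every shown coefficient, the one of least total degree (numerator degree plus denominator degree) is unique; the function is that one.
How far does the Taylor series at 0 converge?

The radius of convergence is -1/2 + sqrt(3).

No rational of total degree below 4 reproduces all 8 coefficients; solving the [0/4] Pade equations on them gives f(x) = 7/(5*(x**2 - x - 11/4)**2), whose expansion matches every shown term.
Denominator factor (x**2 - x - 11/4)^2: discriminant 12, real irrational roots 1/2 + sqrt(3) and 1/2 - sqrt(3); poles of order 2, moduli 1/2 + sqrt(3) and -1/2 + sqrt(3).
The radius of convergence is the smallest modulus among the singular points: -1/2 + sqrt(3).


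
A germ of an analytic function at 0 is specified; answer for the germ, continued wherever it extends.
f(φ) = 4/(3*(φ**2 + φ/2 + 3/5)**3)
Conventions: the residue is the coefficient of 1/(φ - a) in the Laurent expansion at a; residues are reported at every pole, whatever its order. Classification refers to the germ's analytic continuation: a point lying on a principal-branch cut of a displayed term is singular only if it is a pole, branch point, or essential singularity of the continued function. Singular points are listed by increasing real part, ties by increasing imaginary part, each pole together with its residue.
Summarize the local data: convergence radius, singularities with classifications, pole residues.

Denominator factor (φ**2 + φ/2 + 3/5)^3: discriminant -43/20, complex-conjugate roots (-1/4) + ((1/20)*sqrt(215))*i and (-1/4) - ((1/20)*sqrt(215))*i; poles of order 3, moduli (1/5)*sqrt(15) and (1/5)*sqrt(15).
The radius of convergence is the smallest modulus among the singular points: (1/5)*sqrt(15).
The factor φ**2 + φ/2 + 3/5 splits as (φ - a)(φ - a') with a = (-1/4) - ((1/20)*sqrt(215))*i, a' = (-1/4) + ((1/20)*sqrt(215))*i. At the order-3 pole a set g(φ) = (φ - a)^3*f(φ) = [4/3] / (φ - a')^3.
Order-3 pole: residue = g''(a)/2; g''((-1/4) - ((1/20)*sqrt(215))*i) = ((12800/79507)*sqrt(215))*i, so the residue is ((6400/79507)*sqrt(215))*i.
The factor φ**2 + φ/2 + 3/5 splits as (φ - a)(φ - a') with a = (-1/4) + ((1/20)*sqrt(215))*i, a' = (-1/4) - ((1/20)*sqrt(215))*i. At the order-3 pole a set g(φ) = (φ - a)^3*f(φ) = [4/3] / (φ - a')^3.
Order-3 pole: residue = g''(a)/2; g''((-1/4) + ((1/20)*sqrt(215))*i) = -((12800/79507)*sqrt(215))*i, so the residue is -((6400/79507)*sqrt(215))*i.
List the singular points by increasing real part (a conjugate pair: the negative imaginary part first).

Radius of convergence at 0: (1/5)*sqrt(15).
At (-1/4) - ((1/20)*sqrt(215))*i: a pole of order 3; residue ((6400/79507)*sqrt(215))*i.
At (-1/4) + ((1/20)*sqrt(215))*i: a pole of order 3; residue -((6400/79507)*sqrt(215))*i.


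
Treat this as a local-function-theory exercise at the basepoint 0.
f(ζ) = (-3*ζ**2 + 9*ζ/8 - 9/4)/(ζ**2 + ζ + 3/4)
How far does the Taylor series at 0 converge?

Denominator factor (ζ**2 + ζ + 3/4): discriminant -2, complex-conjugate roots (-1/2) + ((1/2)*sqrt(2))*i and (-1/2) - ((1/2)*sqrt(2))*i; poles of order 1, moduli (1/2)*sqrt(3) and (1/2)*sqrt(3).
The radius of convergence is the smallest modulus among the singular points: (1/2)*sqrt(3).

The radius of convergence is (1/2)*sqrt(3).


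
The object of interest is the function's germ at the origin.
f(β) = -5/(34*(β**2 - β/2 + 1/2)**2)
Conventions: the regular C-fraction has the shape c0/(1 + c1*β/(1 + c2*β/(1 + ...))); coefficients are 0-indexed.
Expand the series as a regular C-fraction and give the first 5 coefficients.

The regular C-fraction coefficients are [-10/17, -2, 5/2, -17/10, -8/85].

Taylor coefficients (expand at 0): a_0 = -10/17, a_1 = -20/17, a_2 = 10/17, a_3 = 80/17, a_4 = 70/17.
c0 = a_0 = -10/17. Peel one level at a time: if S = 1 + c*β/S' with S'(0) = 1, then c is the β-coefficient of S and S' = c*β/(S - 1).
S_1 = c0/f = 1 + (-2)*β + (5)*β^2 + ...; c1 = -2.
S_2 = c1*β/(S_1 - 1) = 1 + (5/2)*β + (17/4)*β^2 + ...; c2 = 5/2.
S_3 = c2*β/(S_2 - 1) = 1 + (-17/10)*β + (-4/25)*β^2 + ...; c3 = -17/10.
S_4 = c3*β/(S_3 - 1) = 1 + (-8/85)*β + ...; c4 = -8/85.


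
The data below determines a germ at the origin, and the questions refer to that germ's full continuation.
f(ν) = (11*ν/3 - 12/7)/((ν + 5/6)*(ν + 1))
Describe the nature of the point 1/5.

Denominator factors: ν + 5/6 = 31/30 at ν = 1/5; ν + 1 = 6/5 at ν = 1/5 — none vanishes.
So the germ continues analytically to 1/5.

The point is a regular point.


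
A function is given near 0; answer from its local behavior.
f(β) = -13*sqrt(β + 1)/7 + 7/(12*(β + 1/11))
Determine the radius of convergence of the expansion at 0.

Denominator factor (β + 1/11): pole of order 1 at -1/11, modulus 1/11.
Branch term (-13/7)*sqrt(1 - β/(-1)): its argument vanishes at β = -1, a square-root branch point, modulus 1.
The radius of convergence is the smallest modulus among the singular points: 1/11.

The radius of convergence is 1/11.


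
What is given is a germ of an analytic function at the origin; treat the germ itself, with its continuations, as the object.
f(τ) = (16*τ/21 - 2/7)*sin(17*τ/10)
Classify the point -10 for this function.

There is no denominator, hence no pole anywhere.
The factor sin(17*τ/10) is entire.
So the germ continues analytically to -10.

The point is a regular point.


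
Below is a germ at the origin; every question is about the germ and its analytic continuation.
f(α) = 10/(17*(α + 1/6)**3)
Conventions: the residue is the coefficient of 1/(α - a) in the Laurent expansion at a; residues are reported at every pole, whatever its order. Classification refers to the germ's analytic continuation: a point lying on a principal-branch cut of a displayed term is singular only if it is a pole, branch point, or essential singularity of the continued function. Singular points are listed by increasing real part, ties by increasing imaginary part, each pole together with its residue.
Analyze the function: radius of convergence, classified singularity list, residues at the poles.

Denominator factor (α + 1/6)^3: pole of order 3 at -1/6, modulus 1/6.
The radius of convergence is the smallest modulus among the singular points: 1/6.
At the order-3 pole -1/6 set g(α) = (α - (-1/6))^3*f(α) = 10/17.
Order-3 pole: residue = g''(a)/2; g''(-1/6) = 0, so the residue is 0.

Radius of convergence at 0: 1/6.
At -1/6: a pole of order 3; residue 0.


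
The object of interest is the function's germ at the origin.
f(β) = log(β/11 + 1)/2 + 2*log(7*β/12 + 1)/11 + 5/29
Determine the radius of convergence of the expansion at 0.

The radius of convergence is 12/7.

Branch term (1/2)*log(1 - β/(-11)): its argument vanishes at β = -11, a logarithmic branch point, modulus 11.
Branch term (2/11)*log(1 - β/(-12/7)): its argument vanishes at β = -12/7, a logarithmic branch point, modulus 12/7.
The radius of convergence is the smallest modulus among the singular points: 12/7.


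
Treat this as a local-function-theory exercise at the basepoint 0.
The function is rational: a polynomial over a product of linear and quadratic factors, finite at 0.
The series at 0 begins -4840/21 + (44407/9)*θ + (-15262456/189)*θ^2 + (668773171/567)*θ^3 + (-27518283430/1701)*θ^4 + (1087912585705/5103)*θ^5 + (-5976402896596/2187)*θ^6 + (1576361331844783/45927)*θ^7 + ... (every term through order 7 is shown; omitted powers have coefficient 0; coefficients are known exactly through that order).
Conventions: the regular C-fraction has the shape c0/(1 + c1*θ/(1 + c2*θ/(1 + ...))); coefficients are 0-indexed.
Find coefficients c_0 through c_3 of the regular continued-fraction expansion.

The regular C-fraction coefficients are [-4840/21, 2569/120, -518107/102760, 7605762120/1331016883].

Taylor coefficients (read off): a_0 = -4840/21, a_1 = 44407/9, a_2 = -15262456/189, a_3 = 668773171/567.
c0 = a_0 = -4840/21. Peel one level at a time: if S = 1 + c*θ/S' with S'(0) = 1, then c is the θ-coefficient of S and S' = c*θ/(S - 1).
S_1 = c0/f = 1 + (2569/120)*θ + (518107/4800)*θ^2 + ...; c1 = 2569/120.
S_2 = c1*θ/(S_1 - 1) = 1 + (-518107/102760)*θ + (190144053/6599761)*θ^2 + ...; c2 = -518107/102760.
S_3 = c2*θ/(S_2 - 1) = 1 + (7605762120/1331016883)*θ + ...; c3 = 7605762120/1331016883.


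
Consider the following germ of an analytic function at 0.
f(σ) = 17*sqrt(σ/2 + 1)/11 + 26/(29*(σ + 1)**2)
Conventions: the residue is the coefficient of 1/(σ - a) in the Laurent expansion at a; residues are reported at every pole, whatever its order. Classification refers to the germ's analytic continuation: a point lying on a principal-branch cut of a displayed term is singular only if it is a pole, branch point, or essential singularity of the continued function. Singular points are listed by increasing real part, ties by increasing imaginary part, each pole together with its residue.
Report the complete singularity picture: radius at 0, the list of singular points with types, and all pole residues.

Denominator factor (σ + 1)^2: pole of order 2 at -1, modulus 1.
Branch term (17/11)*sqrt(1 - σ/(-2)): its argument vanishes at σ = -2, a square-root branch point, modulus 2.
The radius of convergence is the smallest modulus among the singular points: 1.
The branch term is analytic at -1 and contributes nothing to the residue; only the rational part matters.
At the order-2 pole -1 set g(σ) = (σ - (-1))^2*(rational part) = 26/29.
Order-2 pole: residue = g'(a); g'(-1) = 0, so the residue is 0.
List the singular points by increasing real part (a conjugate pair: the negative imaginary part first).

Radius of convergence at 0: 1.
At -2: an algebraic (square-root) branch point.
At -1: a pole of order 2; residue 0.


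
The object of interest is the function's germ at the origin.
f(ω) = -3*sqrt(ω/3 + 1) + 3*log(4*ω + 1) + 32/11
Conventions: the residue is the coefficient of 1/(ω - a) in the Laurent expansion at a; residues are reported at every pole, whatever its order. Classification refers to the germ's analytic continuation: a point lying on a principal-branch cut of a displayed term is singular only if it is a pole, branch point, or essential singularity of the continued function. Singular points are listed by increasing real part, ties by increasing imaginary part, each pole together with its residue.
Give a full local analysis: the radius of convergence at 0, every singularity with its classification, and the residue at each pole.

Branch term (-3)*sqrt(1 - ω/(-3)): its argument vanishes at ω = -3, a square-root branch point, modulus 3.
Branch term (3)*log(1 - ω/(-1/4)): its argument vanishes at ω = -1/4, a logarithmic branch point, modulus 1/4.
The radius of convergence is the smallest modulus among the singular points: 1/4.
List the singular points by increasing real part (a conjugate pair: the negative imaginary part first).

Radius of convergence at 0: 1/4.
At -3: an algebraic (square-root) branch point.
At -1/4: a logarithmic branch point.


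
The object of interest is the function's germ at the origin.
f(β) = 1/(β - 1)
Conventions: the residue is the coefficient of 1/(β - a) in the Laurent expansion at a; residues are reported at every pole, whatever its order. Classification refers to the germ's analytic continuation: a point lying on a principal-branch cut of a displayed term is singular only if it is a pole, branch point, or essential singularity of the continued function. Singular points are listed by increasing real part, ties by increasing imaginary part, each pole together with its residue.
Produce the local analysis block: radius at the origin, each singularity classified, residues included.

Denominator factor (β - 1): pole of order 1 at 1, modulus 1.
The radius of convergence is the smallest modulus among the singular points: 1.
At the order-1 pole 1 set g(β) = (β - (1))*f(β) = 1.
Simple pole: residue = g(a) at a = 1, which is 1.

Radius of convergence at 0: 1.
At 1: a pole of order 1; residue 1.


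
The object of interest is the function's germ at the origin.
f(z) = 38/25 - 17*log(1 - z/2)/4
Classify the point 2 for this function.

The term (-17/4)*log(1 - z/(2)) has argument 1 - 2/(2) = 0 at 2: a logarithmic (infinitely-sheeted) branch point; the remaining terms are analytic or single-valued there.

The point is a logarithmic branch point.


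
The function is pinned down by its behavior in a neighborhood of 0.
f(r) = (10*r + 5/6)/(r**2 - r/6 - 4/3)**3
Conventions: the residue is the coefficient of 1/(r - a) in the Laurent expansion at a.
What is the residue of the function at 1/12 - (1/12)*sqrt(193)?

The factor r**2 - r/6 - 4/3 splits as (r - a)(r - a') with a = 1/12 - (1/12)*sqrt(193), a' = 1/12 + (1/12)*sqrt(193). At the order-3 pole a set g(r) = (r - a)^3*f(r) = [10*r + 5/6] / (r - a')^3.
Order-3 pole: residue = g''(a)/2; g''(1/12 - (1/12)*sqrt(193)) = -(155520/7189057)*sqrt(193), so the residue is -(77760/7189057)*sqrt(193).

The residue is -(77760/7189057)*sqrt(193).


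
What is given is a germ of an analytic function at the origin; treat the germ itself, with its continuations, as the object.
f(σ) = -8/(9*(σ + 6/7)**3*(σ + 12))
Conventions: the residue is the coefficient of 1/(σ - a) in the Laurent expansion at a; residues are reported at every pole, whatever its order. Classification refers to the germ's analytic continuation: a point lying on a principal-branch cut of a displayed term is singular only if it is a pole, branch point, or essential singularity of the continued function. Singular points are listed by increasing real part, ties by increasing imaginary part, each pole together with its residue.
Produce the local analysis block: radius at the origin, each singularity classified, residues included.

Radius of convergence at 0: 6/7.
At -12: a pole of order 1; residue 343/533871.
At -6/7: a pole of order 3; residue -343/533871.

Denominator factor (σ + 6/7)^3: pole of order 3 at -6/7, modulus 6/7.
Denominator factor (σ + 12): pole of order 1 at -12, modulus 12.
The radius of convergence is the smallest modulus among the singular points: 6/7.
At the order-1 pole -12 set g(σ) = (σ - (-12))*f(σ) = -8/(9*(σ + 6/7)**3).
Simple pole: residue = g(a) at a = -12, which is 343/533871.
At the order-3 pole -6/7 set g(σ) = (σ - (-6/7))^3*f(σ) = -8/(9*(σ + 12)).
Order-3 pole: residue = g''(a)/2; g''(-6/7) = -686/533871, so the residue is -343/533871.
List the singular points by increasing real part (a conjugate pair: the negative imaginary part first).


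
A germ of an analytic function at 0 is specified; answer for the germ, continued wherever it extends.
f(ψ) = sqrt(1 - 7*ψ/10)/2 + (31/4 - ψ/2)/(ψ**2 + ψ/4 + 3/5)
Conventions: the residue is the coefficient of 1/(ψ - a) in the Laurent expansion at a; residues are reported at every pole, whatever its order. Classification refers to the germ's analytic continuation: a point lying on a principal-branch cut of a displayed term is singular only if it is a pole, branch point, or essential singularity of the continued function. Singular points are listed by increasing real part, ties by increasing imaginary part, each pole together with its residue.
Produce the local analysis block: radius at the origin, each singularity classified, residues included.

Denominator factor (ψ**2 + ψ/4 + 3/5): discriminant -187/80, complex-conjugate roots (-1/8) + ((1/40)*sqrt(935))*i and (-1/8) - ((1/40)*sqrt(935))*i; poles of order 1, moduli (1/5)*sqrt(15) and (1/5)*sqrt(15).
Branch term (1/2)*sqrt(1 - ψ/(10/7)): its argument vanishes at ψ = 10/7, a square-root branch point, modulus 10/7.
The radius of convergence is the smallest modulus among the singular points: (1/5)*sqrt(15).
The branch term is analytic at (-1/8) - ((1/40)*sqrt(935))*i and contributes nothing to the residue; only the rational part matters.
The factor ψ**2 + ψ/4 + 3/5 splits as (ψ - a)(ψ - a') with a = (-1/8) - ((1/40)*sqrt(935))*i, a' = (-1/8) + ((1/40)*sqrt(935))*i. At the order-1 pole a set g(ψ) = (ψ - a)*(rational part) = [31/4 - ψ/2] / (ψ - a').
Simple pole: residue = g(a) at a = (-1/8) - ((1/40)*sqrt(935))*i, which is (-1/4) + ((125/748)*sqrt(935))*i.
The branch term is analytic at (-1/8) + ((1/40)*sqrt(935))*i and contributes nothing to the residue; only the rational part matters.
The factor ψ**2 + ψ/4 + 3/5 splits as (ψ - a)(ψ - a') with a = (-1/8) + ((1/40)*sqrt(935))*i, a' = (-1/8) - ((1/40)*sqrt(935))*i. At the order-1 pole a set g(ψ) = (ψ - a)*(rational part) = [31/4 - ψ/2] / (ψ - a').
Simple pole: residue = g(a) at a = (-1/8) + ((1/40)*sqrt(935))*i, which is (-1/4) - ((125/748)*sqrt(935))*i.
List the singular points by increasing real part (a conjugate pair: the negative imaginary part first).

Radius of convergence at 0: (1/5)*sqrt(15).
At (-1/8) - ((1/40)*sqrt(935))*i: a pole of order 1; residue (-1/4) + ((125/748)*sqrt(935))*i.
At (-1/8) + ((1/40)*sqrt(935))*i: a pole of order 1; residue (-1/4) - ((125/748)*sqrt(935))*i.
At 10/7: an algebraic (square-root) branch point.


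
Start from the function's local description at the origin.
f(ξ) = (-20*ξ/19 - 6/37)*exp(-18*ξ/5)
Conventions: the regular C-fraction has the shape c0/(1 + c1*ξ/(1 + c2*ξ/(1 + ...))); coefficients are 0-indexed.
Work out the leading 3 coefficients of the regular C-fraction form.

Taylor coefficients (expand at 0): a_0 = -6/37, a_1 = -1648/3515, a_2 = 48132/17575.
c0 = a_0 = -6/37. Peel one level at a time: if S = 1 + c*ξ/S' with S'(0) = 1, then c is the ξ-coefficient of S and S' = c*ξ/(S - 1).
S_1 = c0/f = 1 + (-824/285)*ξ + (2050738/81225)*ξ^2 + ...; c1 = -824/285.
S_2 = c1*ξ/(S_1 - 1) = 1 + (1025369/117420)*ξ + ...; c2 = 1025369/117420.

The regular C-fraction coefficients are [-6/37, -824/285, 1025369/117420].


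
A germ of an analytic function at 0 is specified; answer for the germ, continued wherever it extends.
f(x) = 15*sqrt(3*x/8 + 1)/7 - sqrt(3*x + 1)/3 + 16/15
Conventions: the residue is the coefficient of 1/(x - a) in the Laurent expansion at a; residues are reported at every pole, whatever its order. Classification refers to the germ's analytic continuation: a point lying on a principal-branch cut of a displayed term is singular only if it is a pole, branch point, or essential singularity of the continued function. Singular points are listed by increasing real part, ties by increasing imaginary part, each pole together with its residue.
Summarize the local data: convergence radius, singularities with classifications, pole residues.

Branch term (-1/3)*sqrt(1 - x/(-1/3)): its argument vanishes at x = -1/3, a square-root branch point, modulus 1/3.
Branch term (15/7)*sqrt(1 - x/(-8/3)): its argument vanishes at x = -8/3, a square-root branch point, modulus 8/3.
The radius of convergence is the smallest modulus among the singular points: 1/3.
List the singular points by increasing real part (a conjugate pair: the negative imaginary part first).

Radius of convergence at 0: 1/3.
At -8/3: an algebraic (square-root) branch point.
At -1/3: an algebraic (square-root) branch point.


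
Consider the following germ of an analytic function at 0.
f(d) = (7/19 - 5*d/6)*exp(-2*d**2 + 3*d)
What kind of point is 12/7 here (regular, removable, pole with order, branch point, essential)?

There is no denominator, hence no pole anywhere.
The factor exp(-2*d**2 + 3*d) is entire.
So the germ continues analytically to 12/7.

The point is a regular point.


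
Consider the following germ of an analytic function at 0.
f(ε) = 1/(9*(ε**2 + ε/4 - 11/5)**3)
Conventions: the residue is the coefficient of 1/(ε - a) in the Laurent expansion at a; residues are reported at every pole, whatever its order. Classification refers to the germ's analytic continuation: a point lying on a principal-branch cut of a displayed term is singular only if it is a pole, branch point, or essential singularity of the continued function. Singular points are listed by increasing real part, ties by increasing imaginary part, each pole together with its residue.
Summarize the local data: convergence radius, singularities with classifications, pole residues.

Radius of convergence at 0: -1/8 + (1/40)*sqrt(3545).
At -1/8 - (1/40)*sqrt(3545): a pole of order 3; residue -(51200/1069202487)*sqrt(3545).
At -1/8 + (1/40)*sqrt(3545): a pole of order 3; residue (51200/1069202487)*sqrt(3545).

Denominator factor (ε**2 + ε/4 - 11/5)^3: discriminant 709/80, real irrational roots -1/8 + (1/40)*sqrt(3545) and -1/8 - (1/40)*sqrt(3545); poles of order 3, moduli -1/8 + (1/40)*sqrt(3545) and 1/8 + (1/40)*sqrt(3545).
The radius of convergence is the smallest modulus among the singular points: -1/8 + (1/40)*sqrt(3545).
The factor ε**2 + ε/4 - 11/5 splits as (ε - a)(ε - a') with a = -1/8 - (1/40)*sqrt(3545), a' = -1/8 + (1/40)*sqrt(3545). At the order-3 pole a set g(ε) = (ε - a)^3*f(ε) = [1/9] / (ε - a')^3.
Order-3 pole: residue = g''(a)/2; g''(-1/8 - (1/40)*sqrt(3545)) = -(102400/1069202487)*sqrt(3545), so the residue is -(51200/1069202487)*sqrt(3545).
The factor ε**2 + ε/4 - 11/5 splits as (ε - a)(ε - a') with a = -1/8 + (1/40)*sqrt(3545), a' = -1/8 - (1/40)*sqrt(3545). At the order-3 pole a set g(ε) = (ε - a)^3*f(ε) = [1/9] / (ε - a')^3.
Order-3 pole: residue = g''(a)/2; g''(-1/8 + (1/40)*sqrt(3545)) = (102400/1069202487)*sqrt(3545), so the residue is (51200/1069202487)*sqrt(3545).
List the singular points by increasing real part (a conjugate pair: the negative imaginary part first).


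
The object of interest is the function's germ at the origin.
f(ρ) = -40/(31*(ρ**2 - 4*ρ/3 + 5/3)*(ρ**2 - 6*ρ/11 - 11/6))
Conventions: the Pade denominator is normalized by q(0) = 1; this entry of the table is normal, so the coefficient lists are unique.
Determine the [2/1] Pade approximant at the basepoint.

The Pade approximant has numerator coefficients [144/341, 27549504/54413711, 18058896/54413711]; denominator coefficients [1, 67236596/96540455].

Taylor coefficients needed (expand at 0): a_0 = 144/341, a_1 = 43776/206305, a_2 = 22978224/124814525, a_3 = -9682069824/75512787625.
Write the denominator as Q(ρ) = 1 + q1*ρ. Requiring Q*f - P = O(ρ^4) with deg P <= 2 kills the coefficients of ρ^3..ρ^3 in Q*f:
  ρ^3: a_3 + q1*a_2 = 0, i.e. -9682069824/75512787625 + (22978224/124814525)*q1 = 0.
Solving this linear system: q1 = 67236596/96540455.
The numerator is Q*f truncated at degree 2: P0 = a_0 = 144/341; P1 = a_1 + q1*a_0 = 27549504/54413711; P2 = a_2 + q1*a_1 = 18058896/54413711.


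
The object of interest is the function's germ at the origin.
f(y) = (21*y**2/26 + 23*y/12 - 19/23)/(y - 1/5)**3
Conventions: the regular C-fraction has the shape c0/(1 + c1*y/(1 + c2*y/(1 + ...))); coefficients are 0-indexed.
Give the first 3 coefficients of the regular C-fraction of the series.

The regular C-fraction coefficients are [2375/23, -2891/228, 31463737/8568924].

Taylor coefficients (expand at 0): a_0 = 2375/23, a_1 = 361375/276, a_2 = 14106125/1196.
c0 = a_0 = 2375/23. Peel one level at a time: if S = 1 + c*y/S' with S'(0) = 1, then c is the y-coefficient of S and S' = c*y/(S - 1).
S_1 = c0/f = 1 + (-2891/228)*y + (31463737/675792)*y^2 + ...; c1 = -2891/228.
S_2 = c1*y/(S_1 - 1) = 1 + (31463737/8568924)*y + ...; c2 = 31463737/8568924.


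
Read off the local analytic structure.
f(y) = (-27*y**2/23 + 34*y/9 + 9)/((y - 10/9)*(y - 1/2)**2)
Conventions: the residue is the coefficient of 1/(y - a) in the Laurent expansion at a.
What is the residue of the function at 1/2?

At the order-2 pole 1/2 set g(y) = (y - (1/2))^2*f(y) = (-27*y**2/23 + 34*y/9 + 9)/(y - 10/9).
Order-2 pole: residue = g'(a); g'(1/2) = -90815/2783, so the residue is -90815/2783.

The residue is -90815/2783.


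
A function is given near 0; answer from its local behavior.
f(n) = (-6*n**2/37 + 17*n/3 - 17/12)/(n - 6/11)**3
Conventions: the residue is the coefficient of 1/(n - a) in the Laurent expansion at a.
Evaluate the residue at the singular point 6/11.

At the order-3 pole 6/11 set g(n) = (n - (6/11))^3*f(n) = -6*n**2/37 + 17*n/3 - 17/12.
Order-3 pole: residue = g''(a)/2; g''(6/11) = -12/37, so the residue is -6/37.

The residue is -6/37.


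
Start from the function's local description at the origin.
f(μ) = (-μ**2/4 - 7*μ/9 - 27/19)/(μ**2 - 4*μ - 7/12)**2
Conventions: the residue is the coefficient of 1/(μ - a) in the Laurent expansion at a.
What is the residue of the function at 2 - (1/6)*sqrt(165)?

The factor μ**2 - 4*μ - 7/12 splits as (μ - a)(μ - a') with a = 2 - (1/6)*sqrt(165), a' = 2 + (1/6)*sqrt(165). At the order-2 pole a set g(μ) = (μ - a)^2*f(μ) = [-μ**2/4 - 7*μ/9 - 27/19] / (μ - a')^2.
Order-2 pole: residue = g'(a); g'(2 - (1/6)*sqrt(165)) = -(1549/275880)*sqrt(165), so the residue is -(1549/275880)*sqrt(165).

The residue is -(1549/275880)*sqrt(165).


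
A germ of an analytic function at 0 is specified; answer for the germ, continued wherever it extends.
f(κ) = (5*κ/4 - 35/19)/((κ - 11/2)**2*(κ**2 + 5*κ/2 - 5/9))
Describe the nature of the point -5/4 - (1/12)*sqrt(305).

The denominator factor κ**2 + 5*κ/2 - 5/9 vanishes at -5/4 - (1/12)*sqrt(305) and appears to the power 1; the numerator there equals -1035/304 - (5/48)*sqrt(305), nonzero, and no other factor vanishes.
Hence a pole whose order is the multiplicity, 1.

The point is a pole of order 1.


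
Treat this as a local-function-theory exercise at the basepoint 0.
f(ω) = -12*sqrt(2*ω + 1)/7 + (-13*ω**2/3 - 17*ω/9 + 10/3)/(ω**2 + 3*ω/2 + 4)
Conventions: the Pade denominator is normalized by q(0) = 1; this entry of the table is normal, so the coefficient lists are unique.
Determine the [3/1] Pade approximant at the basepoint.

The Pade approximant has numerator coefficients [-37/42, -27510683/4664772, -15208573/1554924, -3862459/4664772]; denominator coefficients [1, 571293/148088].

Taylor coefficients needed (expand at 0): a_0 = -37/42, a_1 = -2519/1008, a_2 = -377/2688, a_3 = -18511/64512, a_4 = 63477/57344.
Write the denominator as Q(ω) = 1 + q1*ω. Requiring Q*f - P = O(ω^5) with deg P <= 3 kills the coefficients of ω^4..ω^4 in Q*f:
  ω^4: a_4 + q1*a_3 = 0, i.e. 63477/57344 + (-18511/64512)*q1 = 0.
Solving this linear system: q1 = 571293/148088.
The numerator is Q*f truncated at degree 3: P0 = a_0 = -37/42; P1 = a_1 + q1*a_0 = -27510683/4664772; P2 = a_2 + q1*a_1 = -15208573/1554924; P3 = a_3 + q1*a_2 = -3862459/4664772.


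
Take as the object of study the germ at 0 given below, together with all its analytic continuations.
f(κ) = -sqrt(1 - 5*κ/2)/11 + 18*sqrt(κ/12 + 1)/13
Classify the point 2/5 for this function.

The term (-1/11)*sqrt(1 - κ/(2/5)) has argument 1 - 2/5/(2/5) = 0 at 2/5: a square-root (algebraic, two-sheeted) branch point; the remaining terms are analytic or single-valued there.

The point is an algebraic (square-root) branch point.


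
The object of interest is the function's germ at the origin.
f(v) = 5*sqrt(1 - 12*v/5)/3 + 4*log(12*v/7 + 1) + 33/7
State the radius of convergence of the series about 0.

Branch term (4)*log(1 - v/(-7/12)): its argument vanishes at v = -7/12, a logarithmic branch point, modulus 7/12.
Branch term (5/3)*sqrt(1 - v/(5/12)): its argument vanishes at v = 5/12, a square-root branch point, modulus 5/12.
The radius of convergence is the smallest modulus among the singular points: 5/12.

The radius of convergence is 5/12.


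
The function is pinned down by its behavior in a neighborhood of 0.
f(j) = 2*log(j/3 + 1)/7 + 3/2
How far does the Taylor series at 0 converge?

Branch term (2/7)*log(1 - j/(-3)): its argument vanishes at j = -3, a logarithmic branch point, modulus 3.
The radius of convergence is the smallest modulus among the singular points: 3.

The radius of convergence is 3.


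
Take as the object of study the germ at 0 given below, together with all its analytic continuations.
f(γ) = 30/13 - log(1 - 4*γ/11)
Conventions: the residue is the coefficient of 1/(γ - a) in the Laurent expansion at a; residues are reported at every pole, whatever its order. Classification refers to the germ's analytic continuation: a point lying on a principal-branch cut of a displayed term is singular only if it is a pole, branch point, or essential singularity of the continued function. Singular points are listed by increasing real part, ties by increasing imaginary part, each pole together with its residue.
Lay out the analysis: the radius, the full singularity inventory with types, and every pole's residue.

Radius of convergence at 0: 11/4.
At 11/4: a logarithmic branch point.

Branch term (-1)*log(1 - γ/(11/4)): its argument vanishes at γ = 11/4, a logarithmic branch point, modulus 11/4.
The radius of convergence is the smallest modulus among the singular points: 11/4.
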